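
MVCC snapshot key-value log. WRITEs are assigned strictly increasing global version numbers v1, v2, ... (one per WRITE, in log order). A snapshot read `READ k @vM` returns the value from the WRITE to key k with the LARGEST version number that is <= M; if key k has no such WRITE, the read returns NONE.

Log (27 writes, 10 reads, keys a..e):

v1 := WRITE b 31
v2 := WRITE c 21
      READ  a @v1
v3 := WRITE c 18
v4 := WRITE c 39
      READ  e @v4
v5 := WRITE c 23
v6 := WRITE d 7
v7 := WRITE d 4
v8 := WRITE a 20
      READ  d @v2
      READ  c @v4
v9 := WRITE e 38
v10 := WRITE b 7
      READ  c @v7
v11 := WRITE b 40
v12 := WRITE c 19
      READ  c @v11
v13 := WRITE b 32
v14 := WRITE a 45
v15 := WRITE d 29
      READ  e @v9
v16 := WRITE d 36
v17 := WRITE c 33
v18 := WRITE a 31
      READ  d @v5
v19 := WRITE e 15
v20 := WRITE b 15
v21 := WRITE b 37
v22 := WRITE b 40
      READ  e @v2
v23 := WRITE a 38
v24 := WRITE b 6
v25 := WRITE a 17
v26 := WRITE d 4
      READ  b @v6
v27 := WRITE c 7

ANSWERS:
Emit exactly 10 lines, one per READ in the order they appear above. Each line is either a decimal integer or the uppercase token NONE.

v1: WRITE b=31  (b history now [(1, 31)])
v2: WRITE c=21  (c history now [(2, 21)])
READ a @v1: history=[] -> no version <= 1 -> NONE
v3: WRITE c=18  (c history now [(2, 21), (3, 18)])
v4: WRITE c=39  (c history now [(2, 21), (3, 18), (4, 39)])
READ e @v4: history=[] -> no version <= 4 -> NONE
v5: WRITE c=23  (c history now [(2, 21), (3, 18), (4, 39), (5, 23)])
v6: WRITE d=7  (d history now [(6, 7)])
v7: WRITE d=4  (d history now [(6, 7), (7, 4)])
v8: WRITE a=20  (a history now [(8, 20)])
READ d @v2: history=[(6, 7), (7, 4)] -> no version <= 2 -> NONE
READ c @v4: history=[(2, 21), (3, 18), (4, 39), (5, 23)] -> pick v4 -> 39
v9: WRITE e=38  (e history now [(9, 38)])
v10: WRITE b=7  (b history now [(1, 31), (10, 7)])
READ c @v7: history=[(2, 21), (3, 18), (4, 39), (5, 23)] -> pick v5 -> 23
v11: WRITE b=40  (b history now [(1, 31), (10, 7), (11, 40)])
v12: WRITE c=19  (c history now [(2, 21), (3, 18), (4, 39), (5, 23), (12, 19)])
READ c @v11: history=[(2, 21), (3, 18), (4, 39), (5, 23), (12, 19)] -> pick v5 -> 23
v13: WRITE b=32  (b history now [(1, 31), (10, 7), (11, 40), (13, 32)])
v14: WRITE a=45  (a history now [(8, 20), (14, 45)])
v15: WRITE d=29  (d history now [(6, 7), (7, 4), (15, 29)])
READ e @v9: history=[(9, 38)] -> pick v9 -> 38
v16: WRITE d=36  (d history now [(6, 7), (7, 4), (15, 29), (16, 36)])
v17: WRITE c=33  (c history now [(2, 21), (3, 18), (4, 39), (5, 23), (12, 19), (17, 33)])
v18: WRITE a=31  (a history now [(8, 20), (14, 45), (18, 31)])
READ d @v5: history=[(6, 7), (7, 4), (15, 29), (16, 36)] -> no version <= 5 -> NONE
v19: WRITE e=15  (e history now [(9, 38), (19, 15)])
v20: WRITE b=15  (b history now [(1, 31), (10, 7), (11, 40), (13, 32), (20, 15)])
v21: WRITE b=37  (b history now [(1, 31), (10, 7), (11, 40), (13, 32), (20, 15), (21, 37)])
v22: WRITE b=40  (b history now [(1, 31), (10, 7), (11, 40), (13, 32), (20, 15), (21, 37), (22, 40)])
READ e @v2: history=[(9, 38), (19, 15)] -> no version <= 2 -> NONE
v23: WRITE a=38  (a history now [(8, 20), (14, 45), (18, 31), (23, 38)])
v24: WRITE b=6  (b history now [(1, 31), (10, 7), (11, 40), (13, 32), (20, 15), (21, 37), (22, 40), (24, 6)])
v25: WRITE a=17  (a history now [(8, 20), (14, 45), (18, 31), (23, 38), (25, 17)])
v26: WRITE d=4  (d history now [(6, 7), (7, 4), (15, 29), (16, 36), (26, 4)])
READ b @v6: history=[(1, 31), (10, 7), (11, 40), (13, 32), (20, 15), (21, 37), (22, 40), (24, 6)] -> pick v1 -> 31
v27: WRITE c=7  (c history now [(2, 21), (3, 18), (4, 39), (5, 23), (12, 19), (17, 33), (27, 7)])

Answer: NONE
NONE
NONE
39
23
23
38
NONE
NONE
31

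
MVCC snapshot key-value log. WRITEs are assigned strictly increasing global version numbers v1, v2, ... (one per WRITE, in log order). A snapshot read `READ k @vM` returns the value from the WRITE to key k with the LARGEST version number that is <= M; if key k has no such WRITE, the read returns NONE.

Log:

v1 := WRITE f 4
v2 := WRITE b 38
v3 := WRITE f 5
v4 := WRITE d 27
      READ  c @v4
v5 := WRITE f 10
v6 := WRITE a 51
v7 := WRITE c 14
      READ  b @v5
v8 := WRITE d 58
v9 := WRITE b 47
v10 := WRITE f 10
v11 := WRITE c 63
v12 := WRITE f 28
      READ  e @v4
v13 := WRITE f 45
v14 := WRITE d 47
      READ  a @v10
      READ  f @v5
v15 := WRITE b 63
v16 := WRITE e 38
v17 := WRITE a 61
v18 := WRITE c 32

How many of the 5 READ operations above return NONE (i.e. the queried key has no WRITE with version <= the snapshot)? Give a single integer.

Answer: 2

Derivation:
v1: WRITE f=4  (f history now [(1, 4)])
v2: WRITE b=38  (b history now [(2, 38)])
v3: WRITE f=5  (f history now [(1, 4), (3, 5)])
v4: WRITE d=27  (d history now [(4, 27)])
READ c @v4: history=[] -> no version <= 4 -> NONE
v5: WRITE f=10  (f history now [(1, 4), (3, 5), (5, 10)])
v6: WRITE a=51  (a history now [(6, 51)])
v7: WRITE c=14  (c history now [(7, 14)])
READ b @v5: history=[(2, 38)] -> pick v2 -> 38
v8: WRITE d=58  (d history now [(4, 27), (8, 58)])
v9: WRITE b=47  (b history now [(2, 38), (9, 47)])
v10: WRITE f=10  (f history now [(1, 4), (3, 5), (5, 10), (10, 10)])
v11: WRITE c=63  (c history now [(7, 14), (11, 63)])
v12: WRITE f=28  (f history now [(1, 4), (3, 5), (5, 10), (10, 10), (12, 28)])
READ e @v4: history=[] -> no version <= 4 -> NONE
v13: WRITE f=45  (f history now [(1, 4), (3, 5), (5, 10), (10, 10), (12, 28), (13, 45)])
v14: WRITE d=47  (d history now [(4, 27), (8, 58), (14, 47)])
READ a @v10: history=[(6, 51)] -> pick v6 -> 51
READ f @v5: history=[(1, 4), (3, 5), (5, 10), (10, 10), (12, 28), (13, 45)] -> pick v5 -> 10
v15: WRITE b=63  (b history now [(2, 38), (9, 47), (15, 63)])
v16: WRITE e=38  (e history now [(16, 38)])
v17: WRITE a=61  (a history now [(6, 51), (17, 61)])
v18: WRITE c=32  (c history now [(7, 14), (11, 63), (18, 32)])
Read results in order: ['NONE', '38', 'NONE', '51', '10']
NONE count = 2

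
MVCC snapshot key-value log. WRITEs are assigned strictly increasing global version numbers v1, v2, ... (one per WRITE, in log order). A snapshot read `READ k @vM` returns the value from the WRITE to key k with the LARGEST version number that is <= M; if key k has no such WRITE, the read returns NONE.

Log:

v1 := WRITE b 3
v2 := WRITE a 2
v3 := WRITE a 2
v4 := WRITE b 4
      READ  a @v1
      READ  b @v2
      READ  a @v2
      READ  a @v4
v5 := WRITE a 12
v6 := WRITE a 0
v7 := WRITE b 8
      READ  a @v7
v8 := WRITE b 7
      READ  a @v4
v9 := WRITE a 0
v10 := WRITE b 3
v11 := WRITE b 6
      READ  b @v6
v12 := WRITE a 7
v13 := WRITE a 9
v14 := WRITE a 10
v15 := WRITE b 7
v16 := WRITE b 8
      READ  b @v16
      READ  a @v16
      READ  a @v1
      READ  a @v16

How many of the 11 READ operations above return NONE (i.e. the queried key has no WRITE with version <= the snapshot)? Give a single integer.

Answer: 2

Derivation:
v1: WRITE b=3  (b history now [(1, 3)])
v2: WRITE a=2  (a history now [(2, 2)])
v3: WRITE a=2  (a history now [(2, 2), (3, 2)])
v4: WRITE b=4  (b history now [(1, 3), (4, 4)])
READ a @v1: history=[(2, 2), (3, 2)] -> no version <= 1 -> NONE
READ b @v2: history=[(1, 3), (4, 4)] -> pick v1 -> 3
READ a @v2: history=[(2, 2), (3, 2)] -> pick v2 -> 2
READ a @v4: history=[(2, 2), (3, 2)] -> pick v3 -> 2
v5: WRITE a=12  (a history now [(2, 2), (3, 2), (5, 12)])
v6: WRITE a=0  (a history now [(2, 2), (3, 2), (5, 12), (6, 0)])
v7: WRITE b=8  (b history now [(1, 3), (4, 4), (7, 8)])
READ a @v7: history=[(2, 2), (3, 2), (5, 12), (6, 0)] -> pick v6 -> 0
v8: WRITE b=7  (b history now [(1, 3), (4, 4), (7, 8), (8, 7)])
READ a @v4: history=[(2, 2), (3, 2), (5, 12), (6, 0)] -> pick v3 -> 2
v9: WRITE a=0  (a history now [(2, 2), (3, 2), (5, 12), (6, 0), (9, 0)])
v10: WRITE b=3  (b history now [(1, 3), (4, 4), (7, 8), (8, 7), (10, 3)])
v11: WRITE b=6  (b history now [(1, 3), (4, 4), (7, 8), (8, 7), (10, 3), (11, 6)])
READ b @v6: history=[(1, 3), (4, 4), (7, 8), (8, 7), (10, 3), (11, 6)] -> pick v4 -> 4
v12: WRITE a=7  (a history now [(2, 2), (3, 2), (5, 12), (6, 0), (9, 0), (12, 7)])
v13: WRITE a=9  (a history now [(2, 2), (3, 2), (5, 12), (6, 0), (9, 0), (12, 7), (13, 9)])
v14: WRITE a=10  (a history now [(2, 2), (3, 2), (5, 12), (6, 0), (9, 0), (12, 7), (13, 9), (14, 10)])
v15: WRITE b=7  (b history now [(1, 3), (4, 4), (7, 8), (8, 7), (10, 3), (11, 6), (15, 7)])
v16: WRITE b=8  (b history now [(1, 3), (4, 4), (7, 8), (8, 7), (10, 3), (11, 6), (15, 7), (16, 8)])
READ b @v16: history=[(1, 3), (4, 4), (7, 8), (8, 7), (10, 3), (11, 6), (15, 7), (16, 8)] -> pick v16 -> 8
READ a @v16: history=[(2, 2), (3, 2), (5, 12), (6, 0), (9, 0), (12, 7), (13, 9), (14, 10)] -> pick v14 -> 10
READ a @v1: history=[(2, 2), (3, 2), (5, 12), (6, 0), (9, 0), (12, 7), (13, 9), (14, 10)] -> no version <= 1 -> NONE
READ a @v16: history=[(2, 2), (3, 2), (5, 12), (6, 0), (9, 0), (12, 7), (13, 9), (14, 10)] -> pick v14 -> 10
Read results in order: ['NONE', '3', '2', '2', '0', '2', '4', '8', '10', 'NONE', '10']
NONE count = 2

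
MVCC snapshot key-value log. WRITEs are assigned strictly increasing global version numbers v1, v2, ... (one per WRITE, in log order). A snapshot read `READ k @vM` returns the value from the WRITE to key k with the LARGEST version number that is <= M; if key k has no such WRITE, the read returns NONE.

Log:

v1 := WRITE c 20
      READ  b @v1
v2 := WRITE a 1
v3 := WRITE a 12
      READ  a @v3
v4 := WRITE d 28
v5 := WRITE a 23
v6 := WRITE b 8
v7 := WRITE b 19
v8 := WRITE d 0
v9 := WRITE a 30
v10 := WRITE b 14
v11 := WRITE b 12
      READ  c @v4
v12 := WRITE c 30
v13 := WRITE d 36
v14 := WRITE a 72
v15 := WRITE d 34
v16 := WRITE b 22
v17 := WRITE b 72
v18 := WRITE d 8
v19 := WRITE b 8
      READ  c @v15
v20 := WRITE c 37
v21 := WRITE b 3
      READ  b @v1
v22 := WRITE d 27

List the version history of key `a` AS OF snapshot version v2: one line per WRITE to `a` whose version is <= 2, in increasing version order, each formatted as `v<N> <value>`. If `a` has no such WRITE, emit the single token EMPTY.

Scan writes for key=a with version <= 2:
  v1 WRITE c 20 -> skip
  v2 WRITE a 1 -> keep
  v3 WRITE a 12 -> drop (> snap)
  v4 WRITE d 28 -> skip
  v5 WRITE a 23 -> drop (> snap)
  v6 WRITE b 8 -> skip
  v7 WRITE b 19 -> skip
  v8 WRITE d 0 -> skip
  v9 WRITE a 30 -> drop (> snap)
  v10 WRITE b 14 -> skip
  v11 WRITE b 12 -> skip
  v12 WRITE c 30 -> skip
  v13 WRITE d 36 -> skip
  v14 WRITE a 72 -> drop (> snap)
  v15 WRITE d 34 -> skip
  v16 WRITE b 22 -> skip
  v17 WRITE b 72 -> skip
  v18 WRITE d 8 -> skip
  v19 WRITE b 8 -> skip
  v20 WRITE c 37 -> skip
  v21 WRITE b 3 -> skip
  v22 WRITE d 27 -> skip
Collected: [(2, 1)]

Answer: v2 1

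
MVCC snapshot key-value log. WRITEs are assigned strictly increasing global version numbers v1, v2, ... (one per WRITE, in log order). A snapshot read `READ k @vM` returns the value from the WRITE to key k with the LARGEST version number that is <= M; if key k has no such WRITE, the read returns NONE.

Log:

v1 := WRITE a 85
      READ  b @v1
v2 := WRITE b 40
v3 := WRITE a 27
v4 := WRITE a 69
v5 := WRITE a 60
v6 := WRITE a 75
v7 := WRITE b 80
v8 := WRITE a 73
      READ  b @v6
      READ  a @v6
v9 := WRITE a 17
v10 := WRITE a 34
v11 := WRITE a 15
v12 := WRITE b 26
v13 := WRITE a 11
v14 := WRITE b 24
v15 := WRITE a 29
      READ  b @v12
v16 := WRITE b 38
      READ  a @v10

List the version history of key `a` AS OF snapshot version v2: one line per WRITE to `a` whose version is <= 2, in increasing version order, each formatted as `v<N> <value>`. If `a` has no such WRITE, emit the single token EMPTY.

Scan writes for key=a with version <= 2:
  v1 WRITE a 85 -> keep
  v2 WRITE b 40 -> skip
  v3 WRITE a 27 -> drop (> snap)
  v4 WRITE a 69 -> drop (> snap)
  v5 WRITE a 60 -> drop (> snap)
  v6 WRITE a 75 -> drop (> snap)
  v7 WRITE b 80 -> skip
  v8 WRITE a 73 -> drop (> snap)
  v9 WRITE a 17 -> drop (> snap)
  v10 WRITE a 34 -> drop (> snap)
  v11 WRITE a 15 -> drop (> snap)
  v12 WRITE b 26 -> skip
  v13 WRITE a 11 -> drop (> snap)
  v14 WRITE b 24 -> skip
  v15 WRITE a 29 -> drop (> snap)
  v16 WRITE b 38 -> skip
Collected: [(1, 85)]

Answer: v1 85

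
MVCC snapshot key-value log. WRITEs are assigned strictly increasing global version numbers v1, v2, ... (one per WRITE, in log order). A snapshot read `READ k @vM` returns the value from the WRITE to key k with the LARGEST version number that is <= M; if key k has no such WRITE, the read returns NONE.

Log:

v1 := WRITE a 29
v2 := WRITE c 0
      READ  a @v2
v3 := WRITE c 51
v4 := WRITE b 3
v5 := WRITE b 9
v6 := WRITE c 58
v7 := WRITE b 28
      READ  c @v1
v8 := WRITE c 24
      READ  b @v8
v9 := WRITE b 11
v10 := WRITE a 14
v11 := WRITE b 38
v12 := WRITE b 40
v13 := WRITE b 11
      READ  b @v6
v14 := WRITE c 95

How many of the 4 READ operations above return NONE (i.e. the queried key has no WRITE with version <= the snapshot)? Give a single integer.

Answer: 1

Derivation:
v1: WRITE a=29  (a history now [(1, 29)])
v2: WRITE c=0  (c history now [(2, 0)])
READ a @v2: history=[(1, 29)] -> pick v1 -> 29
v3: WRITE c=51  (c history now [(2, 0), (3, 51)])
v4: WRITE b=3  (b history now [(4, 3)])
v5: WRITE b=9  (b history now [(4, 3), (5, 9)])
v6: WRITE c=58  (c history now [(2, 0), (3, 51), (6, 58)])
v7: WRITE b=28  (b history now [(4, 3), (5, 9), (7, 28)])
READ c @v1: history=[(2, 0), (3, 51), (6, 58)] -> no version <= 1 -> NONE
v8: WRITE c=24  (c history now [(2, 0), (3, 51), (6, 58), (8, 24)])
READ b @v8: history=[(4, 3), (5, 9), (7, 28)] -> pick v7 -> 28
v9: WRITE b=11  (b history now [(4, 3), (5, 9), (7, 28), (9, 11)])
v10: WRITE a=14  (a history now [(1, 29), (10, 14)])
v11: WRITE b=38  (b history now [(4, 3), (5, 9), (7, 28), (9, 11), (11, 38)])
v12: WRITE b=40  (b history now [(4, 3), (5, 9), (7, 28), (9, 11), (11, 38), (12, 40)])
v13: WRITE b=11  (b history now [(4, 3), (5, 9), (7, 28), (9, 11), (11, 38), (12, 40), (13, 11)])
READ b @v6: history=[(4, 3), (5, 9), (7, 28), (9, 11), (11, 38), (12, 40), (13, 11)] -> pick v5 -> 9
v14: WRITE c=95  (c history now [(2, 0), (3, 51), (6, 58), (8, 24), (14, 95)])
Read results in order: ['29', 'NONE', '28', '9']
NONE count = 1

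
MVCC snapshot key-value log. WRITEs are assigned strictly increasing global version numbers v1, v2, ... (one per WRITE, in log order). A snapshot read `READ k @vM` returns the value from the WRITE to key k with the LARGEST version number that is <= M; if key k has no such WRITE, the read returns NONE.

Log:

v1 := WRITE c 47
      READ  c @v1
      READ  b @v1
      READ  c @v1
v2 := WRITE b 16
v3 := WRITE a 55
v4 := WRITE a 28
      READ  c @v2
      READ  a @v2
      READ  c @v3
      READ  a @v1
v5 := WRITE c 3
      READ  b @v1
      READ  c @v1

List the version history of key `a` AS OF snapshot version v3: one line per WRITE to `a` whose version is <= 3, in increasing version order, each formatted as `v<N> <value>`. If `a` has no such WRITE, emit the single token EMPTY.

Scan writes for key=a with version <= 3:
  v1 WRITE c 47 -> skip
  v2 WRITE b 16 -> skip
  v3 WRITE a 55 -> keep
  v4 WRITE a 28 -> drop (> snap)
  v5 WRITE c 3 -> skip
Collected: [(3, 55)]

Answer: v3 55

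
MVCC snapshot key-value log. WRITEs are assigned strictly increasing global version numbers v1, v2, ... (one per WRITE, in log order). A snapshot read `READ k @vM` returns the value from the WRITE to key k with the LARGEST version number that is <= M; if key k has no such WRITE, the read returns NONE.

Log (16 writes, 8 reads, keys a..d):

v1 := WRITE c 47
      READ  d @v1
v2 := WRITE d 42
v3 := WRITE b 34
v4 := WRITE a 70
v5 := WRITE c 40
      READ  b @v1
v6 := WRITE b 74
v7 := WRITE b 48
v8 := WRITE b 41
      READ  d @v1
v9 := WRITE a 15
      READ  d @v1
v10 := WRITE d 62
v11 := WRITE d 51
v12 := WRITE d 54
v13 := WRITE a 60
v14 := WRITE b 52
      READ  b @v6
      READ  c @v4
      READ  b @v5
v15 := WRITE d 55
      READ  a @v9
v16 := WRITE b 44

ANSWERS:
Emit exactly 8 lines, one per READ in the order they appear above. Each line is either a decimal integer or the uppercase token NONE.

Answer: NONE
NONE
NONE
NONE
74
47
34
15

Derivation:
v1: WRITE c=47  (c history now [(1, 47)])
READ d @v1: history=[] -> no version <= 1 -> NONE
v2: WRITE d=42  (d history now [(2, 42)])
v3: WRITE b=34  (b history now [(3, 34)])
v4: WRITE a=70  (a history now [(4, 70)])
v5: WRITE c=40  (c history now [(1, 47), (5, 40)])
READ b @v1: history=[(3, 34)] -> no version <= 1 -> NONE
v6: WRITE b=74  (b history now [(3, 34), (6, 74)])
v7: WRITE b=48  (b history now [(3, 34), (6, 74), (7, 48)])
v8: WRITE b=41  (b history now [(3, 34), (6, 74), (7, 48), (8, 41)])
READ d @v1: history=[(2, 42)] -> no version <= 1 -> NONE
v9: WRITE a=15  (a history now [(4, 70), (9, 15)])
READ d @v1: history=[(2, 42)] -> no version <= 1 -> NONE
v10: WRITE d=62  (d history now [(2, 42), (10, 62)])
v11: WRITE d=51  (d history now [(2, 42), (10, 62), (11, 51)])
v12: WRITE d=54  (d history now [(2, 42), (10, 62), (11, 51), (12, 54)])
v13: WRITE a=60  (a history now [(4, 70), (9, 15), (13, 60)])
v14: WRITE b=52  (b history now [(3, 34), (6, 74), (7, 48), (8, 41), (14, 52)])
READ b @v6: history=[(3, 34), (6, 74), (7, 48), (8, 41), (14, 52)] -> pick v6 -> 74
READ c @v4: history=[(1, 47), (5, 40)] -> pick v1 -> 47
READ b @v5: history=[(3, 34), (6, 74), (7, 48), (8, 41), (14, 52)] -> pick v3 -> 34
v15: WRITE d=55  (d history now [(2, 42), (10, 62), (11, 51), (12, 54), (15, 55)])
READ a @v9: history=[(4, 70), (9, 15), (13, 60)] -> pick v9 -> 15
v16: WRITE b=44  (b history now [(3, 34), (6, 74), (7, 48), (8, 41), (14, 52), (16, 44)])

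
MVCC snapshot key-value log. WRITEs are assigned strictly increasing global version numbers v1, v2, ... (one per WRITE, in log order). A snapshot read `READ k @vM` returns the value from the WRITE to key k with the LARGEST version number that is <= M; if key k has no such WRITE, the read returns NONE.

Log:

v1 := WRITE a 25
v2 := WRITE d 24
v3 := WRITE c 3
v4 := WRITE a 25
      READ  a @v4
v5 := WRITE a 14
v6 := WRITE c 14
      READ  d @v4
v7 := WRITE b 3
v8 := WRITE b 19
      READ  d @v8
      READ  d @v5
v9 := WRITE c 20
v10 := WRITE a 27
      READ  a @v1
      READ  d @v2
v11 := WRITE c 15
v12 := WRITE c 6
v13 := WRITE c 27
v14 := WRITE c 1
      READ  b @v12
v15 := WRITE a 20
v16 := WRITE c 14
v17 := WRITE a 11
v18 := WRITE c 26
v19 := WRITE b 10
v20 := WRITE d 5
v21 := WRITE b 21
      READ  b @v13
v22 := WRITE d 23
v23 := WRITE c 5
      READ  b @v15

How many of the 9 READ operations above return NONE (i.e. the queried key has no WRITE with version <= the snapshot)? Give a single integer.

v1: WRITE a=25  (a history now [(1, 25)])
v2: WRITE d=24  (d history now [(2, 24)])
v3: WRITE c=3  (c history now [(3, 3)])
v4: WRITE a=25  (a history now [(1, 25), (4, 25)])
READ a @v4: history=[(1, 25), (4, 25)] -> pick v4 -> 25
v5: WRITE a=14  (a history now [(1, 25), (4, 25), (5, 14)])
v6: WRITE c=14  (c history now [(3, 3), (6, 14)])
READ d @v4: history=[(2, 24)] -> pick v2 -> 24
v7: WRITE b=3  (b history now [(7, 3)])
v8: WRITE b=19  (b history now [(7, 3), (8, 19)])
READ d @v8: history=[(2, 24)] -> pick v2 -> 24
READ d @v5: history=[(2, 24)] -> pick v2 -> 24
v9: WRITE c=20  (c history now [(3, 3), (6, 14), (9, 20)])
v10: WRITE a=27  (a history now [(1, 25), (4, 25), (5, 14), (10, 27)])
READ a @v1: history=[(1, 25), (4, 25), (5, 14), (10, 27)] -> pick v1 -> 25
READ d @v2: history=[(2, 24)] -> pick v2 -> 24
v11: WRITE c=15  (c history now [(3, 3), (6, 14), (9, 20), (11, 15)])
v12: WRITE c=6  (c history now [(3, 3), (6, 14), (9, 20), (11, 15), (12, 6)])
v13: WRITE c=27  (c history now [(3, 3), (6, 14), (9, 20), (11, 15), (12, 6), (13, 27)])
v14: WRITE c=1  (c history now [(3, 3), (6, 14), (9, 20), (11, 15), (12, 6), (13, 27), (14, 1)])
READ b @v12: history=[(7, 3), (8, 19)] -> pick v8 -> 19
v15: WRITE a=20  (a history now [(1, 25), (4, 25), (5, 14), (10, 27), (15, 20)])
v16: WRITE c=14  (c history now [(3, 3), (6, 14), (9, 20), (11, 15), (12, 6), (13, 27), (14, 1), (16, 14)])
v17: WRITE a=11  (a history now [(1, 25), (4, 25), (5, 14), (10, 27), (15, 20), (17, 11)])
v18: WRITE c=26  (c history now [(3, 3), (6, 14), (9, 20), (11, 15), (12, 6), (13, 27), (14, 1), (16, 14), (18, 26)])
v19: WRITE b=10  (b history now [(7, 3), (8, 19), (19, 10)])
v20: WRITE d=5  (d history now [(2, 24), (20, 5)])
v21: WRITE b=21  (b history now [(7, 3), (8, 19), (19, 10), (21, 21)])
READ b @v13: history=[(7, 3), (8, 19), (19, 10), (21, 21)] -> pick v8 -> 19
v22: WRITE d=23  (d history now [(2, 24), (20, 5), (22, 23)])
v23: WRITE c=5  (c history now [(3, 3), (6, 14), (9, 20), (11, 15), (12, 6), (13, 27), (14, 1), (16, 14), (18, 26), (23, 5)])
READ b @v15: history=[(7, 3), (8, 19), (19, 10), (21, 21)] -> pick v8 -> 19
Read results in order: ['25', '24', '24', '24', '25', '24', '19', '19', '19']
NONE count = 0

Answer: 0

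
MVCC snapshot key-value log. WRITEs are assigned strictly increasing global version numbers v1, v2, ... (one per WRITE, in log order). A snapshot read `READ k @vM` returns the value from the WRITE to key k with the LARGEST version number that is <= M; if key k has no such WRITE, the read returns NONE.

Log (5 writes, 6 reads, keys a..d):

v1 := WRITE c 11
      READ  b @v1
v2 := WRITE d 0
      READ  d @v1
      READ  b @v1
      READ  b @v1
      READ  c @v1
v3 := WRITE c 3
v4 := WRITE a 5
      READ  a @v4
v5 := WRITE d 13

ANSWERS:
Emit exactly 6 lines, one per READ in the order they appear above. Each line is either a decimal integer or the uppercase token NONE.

v1: WRITE c=11  (c history now [(1, 11)])
READ b @v1: history=[] -> no version <= 1 -> NONE
v2: WRITE d=0  (d history now [(2, 0)])
READ d @v1: history=[(2, 0)] -> no version <= 1 -> NONE
READ b @v1: history=[] -> no version <= 1 -> NONE
READ b @v1: history=[] -> no version <= 1 -> NONE
READ c @v1: history=[(1, 11)] -> pick v1 -> 11
v3: WRITE c=3  (c history now [(1, 11), (3, 3)])
v4: WRITE a=5  (a history now [(4, 5)])
READ a @v4: history=[(4, 5)] -> pick v4 -> 5
v5: WRITE d=13  (d history now [(2, 0), (5, 13)])

Answer: NONE
NONE
NONE
NONE
11
5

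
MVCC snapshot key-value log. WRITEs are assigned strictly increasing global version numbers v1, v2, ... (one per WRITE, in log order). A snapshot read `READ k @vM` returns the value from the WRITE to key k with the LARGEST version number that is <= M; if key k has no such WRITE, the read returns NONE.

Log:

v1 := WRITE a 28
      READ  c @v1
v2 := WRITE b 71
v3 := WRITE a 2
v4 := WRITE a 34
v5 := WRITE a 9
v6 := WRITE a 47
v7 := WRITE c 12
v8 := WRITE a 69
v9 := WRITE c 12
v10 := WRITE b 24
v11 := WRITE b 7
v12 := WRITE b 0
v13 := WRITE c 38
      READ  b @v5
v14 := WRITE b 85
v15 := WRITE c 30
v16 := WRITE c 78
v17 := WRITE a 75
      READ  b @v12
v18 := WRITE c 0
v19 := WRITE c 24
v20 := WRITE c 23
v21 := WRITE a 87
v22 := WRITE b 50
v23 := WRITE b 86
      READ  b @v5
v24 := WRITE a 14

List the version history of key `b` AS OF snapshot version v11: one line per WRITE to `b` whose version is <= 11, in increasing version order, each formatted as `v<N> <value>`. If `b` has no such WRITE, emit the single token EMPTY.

Answer: v2 71
v10 24
v11 7

Derivation:
Scan writes for key=b with version <= 11:
  v1 WRITE a 28 -> skip
  v2 WRITE b 71 -> keep
  v3 WRITE a 2 -> skip
  v4 WRITE a 34 -> skip
  v5 WRITE a 9 -> skip
  v6 WRITE a 47 -> skip
  v7 WRITE c 12 -> skip
  v8 WRITE a 69 -> skip
  v9 WRITE c 12 -> skip
  v10 WRITE b 24 -> keep
  v11 WRITE b 7 -> keep
  v12 WRITE b 0 -> drop (> snap)
  v13 WRITE c 38 -> skip
  v14 WRITE b 85 -> drop (> snap)
  v15 WRITE c 30 -> skip
  v16 WRITE c 78 -> skip
  v17 WRITE a 75 -> skip
  v18 WRITE c 0 -> skip
  v19 WRITE c 24 -> skip
  v20 WRITE c 23 -> skip
  v21 WRITE a 87 -> skip
  v22 WRITE b 50 -> drop (> snap)
  v23 WRITE b 86 -> drop (> snap)
  v24 WRITE a 14 -> skip
Collected: [(2, 71), (10, 24), (11, 7)]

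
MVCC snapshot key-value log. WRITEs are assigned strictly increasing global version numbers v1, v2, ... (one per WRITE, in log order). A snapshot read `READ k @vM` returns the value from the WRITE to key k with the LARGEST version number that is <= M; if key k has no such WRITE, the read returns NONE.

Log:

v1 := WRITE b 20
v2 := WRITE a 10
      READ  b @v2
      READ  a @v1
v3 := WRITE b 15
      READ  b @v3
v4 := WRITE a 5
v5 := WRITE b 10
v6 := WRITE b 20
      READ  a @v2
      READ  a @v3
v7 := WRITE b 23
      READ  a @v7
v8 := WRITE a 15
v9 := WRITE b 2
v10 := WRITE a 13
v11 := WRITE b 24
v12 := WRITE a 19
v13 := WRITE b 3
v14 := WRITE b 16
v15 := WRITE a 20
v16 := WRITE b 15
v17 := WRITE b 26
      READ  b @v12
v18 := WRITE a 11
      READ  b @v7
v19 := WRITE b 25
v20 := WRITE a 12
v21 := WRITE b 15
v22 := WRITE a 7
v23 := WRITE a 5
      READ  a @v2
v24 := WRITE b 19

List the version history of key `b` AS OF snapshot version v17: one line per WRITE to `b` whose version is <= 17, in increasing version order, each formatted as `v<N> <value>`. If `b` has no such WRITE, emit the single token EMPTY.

Scan writes for key=b with version <= 17:
  v1 WRITE b 20 -> keep
  v2 WRITE a 10 -> skip
  v3 WRITE b 15 -> keep
  v4 WRITE a 5 -> skip
  v5 WRITE b 10 -> keep
  v6 WRITE b 20 -> keep
  v7 WRITE b 23 -> keep
  v8 WRITE a 15 -> skip
  v9 WRITE b 2 -> keep
  v10 WRITE a 13 -> skip
  v11 WRITE b 24 -> keep
  v12 WRITE a 19 -> skip
  v13 WRITE b 3 -> keep
  v14 WRITE b 16 -> keep
  v15 WRITE a 20 -> skip
  v16 WRITE b 15 -> keep
  v17 WRITE b 26 -> keep
  v18 WRITE a 11 -> skip
  v19 WRITE b 25 -> drop (> snap)
  v20 WRITE a 12 -> skip
  v21 WRITE b 15 -> drop (> snap)
  v22 WRITE a 7 -> skip
  v23 WRITE a 5 -> skip
  v24 WRITE b 19 -> drop (> snap)
Collected: [(1, 20), (3, 15), (5, 10), (6, 20), (7, 23), (9, 2), (11, 24), (13, 3), (14, 16), (16, 15), (17, 26)]

Answer: v1 20
v3 15
v5 10
v6 20
v7 23
v9 2
v11 24
v13 3
v14 16
v16 15
v17 26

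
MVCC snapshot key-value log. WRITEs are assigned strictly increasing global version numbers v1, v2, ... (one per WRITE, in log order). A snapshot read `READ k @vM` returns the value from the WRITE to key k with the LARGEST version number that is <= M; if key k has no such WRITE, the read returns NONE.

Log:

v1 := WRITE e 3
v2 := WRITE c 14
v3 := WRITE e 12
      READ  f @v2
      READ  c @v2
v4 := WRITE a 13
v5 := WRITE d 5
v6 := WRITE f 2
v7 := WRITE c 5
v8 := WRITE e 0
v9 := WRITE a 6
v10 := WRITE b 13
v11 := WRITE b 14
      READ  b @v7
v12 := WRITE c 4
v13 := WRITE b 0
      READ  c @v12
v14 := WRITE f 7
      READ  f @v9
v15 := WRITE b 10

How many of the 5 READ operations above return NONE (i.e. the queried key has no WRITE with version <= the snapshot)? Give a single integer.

v1: WRITE e=3  (e history now [(1, 3)])
v2: WRITE c=14  (c history now [(2, 14)])
v3: WRITE e=12  (e history now [(1, 3), (3, 12)])
READ f @v2: history=[] -> no version <= 2 -> NONE
READ c @v2: history=[(2, 14)] -> pick v2 -> 14
v4: WRITE a=13  (a history now [(4, 13)])
v5: WRITE d=5  (d history now [(5, 5)])
v6: WRITE f=2  (f history now [(6, 2)])
v7: WRITE c=5  (c history now [(2, 14), (7, 5)])
v8: WRITE e=0  (e history now [(1, 3), (3, 12), (8, 0)])
v9: WRITE a=6  (a history now [(4, 13), (9, 6)])
v10: WRITE b=13  (b history now [(10, 13)])
v11: WRITE b=14  (b history now [(10, 13), (11, 14)])
READ b @v7: history=[(10, 13), (11, 14)] -> no version <= 7 -> NONE
v12: WRITE c=4  (c history now [(2, 14), (7, 5), (12, 4)])
v13: WRITE b=0  (b history now [(10, 13), (11, 14), (13, 0)])
READ c @v12: history=[(2, 14), (7, 5), (12, 4)] -> pick v12 -> 4
v14: WRITE f=7  (f history now [(6, 2), (14, 7)])
READ f @v9: history=[(6, 2), (14, 7)] -> pick v6 -> 2
v15: WRITE b=10  (b history now [(10, 13), (11, 14), (13, 0), (15, 10)])
Read results in order: ['NONE', '14', 'NONE', '4', '2']
NONE count = 2

Answer: 2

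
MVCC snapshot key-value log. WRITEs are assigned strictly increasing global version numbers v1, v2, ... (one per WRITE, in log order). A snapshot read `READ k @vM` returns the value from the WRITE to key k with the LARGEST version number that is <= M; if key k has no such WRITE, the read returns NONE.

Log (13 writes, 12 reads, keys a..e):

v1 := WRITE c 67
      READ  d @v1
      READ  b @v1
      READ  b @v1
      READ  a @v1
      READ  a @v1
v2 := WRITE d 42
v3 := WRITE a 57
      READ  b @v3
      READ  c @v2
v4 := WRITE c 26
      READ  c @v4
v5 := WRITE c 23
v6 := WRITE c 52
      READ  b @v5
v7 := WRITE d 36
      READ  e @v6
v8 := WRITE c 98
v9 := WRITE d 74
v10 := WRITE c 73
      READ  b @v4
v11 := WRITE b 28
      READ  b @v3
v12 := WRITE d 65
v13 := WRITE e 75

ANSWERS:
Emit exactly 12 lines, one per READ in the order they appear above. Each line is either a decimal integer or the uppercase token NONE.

Answer: NONE
NONE
NONE
NONE
NONE
NONE
67
26
NONE
NONE
NONE
NONE

Derivation:
v1: WRITE c=67  (c history now [(1, 67)])
READ d @v1: history=[] -> no version <= 1 -> NONE
READ b @v1: history=[] -> no version <= 1 -> NONE
READ b @v1: history=[] -> no version <= 1 -> NONE
READ a @v1: history=[] -> no version <= 1 -> NONE
READ a @v1: history=[] -> no version <= 1 -> NONE
v2: WRITE d=42  (d history now [(2, 42)])
v3: WRITE a=57  (a history now [(3, 57)])
READ b @v3: history=[] -> no version <= 3 -> NONE
READ c @v2: history=[(1, 67)] -> pick v1 -> 67
v4: WRITE c=26  (c history now [(1, 67), (4, 26)])
READ c @v4: history=[(1, 67), (4, 26)] -> pick v4 -> 26
v5: WRITE c=23  (c history now [(1, 67), (4, 26), (5, 23)])
v6: WRITE c=52  (c history now [(1, 67), (4, 26), (5, 23), (6, 52)])
READ b @v5: history=[] -> no version <= 5 -> NONE
v7: WRITE d=36  (d history now [(2, 42), (7, 36)])
READ e @v6: history=[] -> no version <= 6 -> NONE
v8: WRITE c=98  (c history now [(1, 67), (4, 26), (5, 23), (6, 52), (8, 98)])
v9: WRITE d=74  (d history now [(2, 42), (7, 36), (9, 74)])
v10: WRITE c=73  (c history now [(1, 67), (4, 26), (5, 23), (6, 52), (8, 98), (10, 73)])
READ b @v4: history=[] -> no version <= 4 -> NONE
v11: WRITE b=28  (b history now [(11, 28)])
READ b @v3: history=[(11, 28)] -> no version <= 3 -> NONE
v12: WRITE d=65  (d history now [(2, 42), (7, 36), (9, 74), (12, 65)])
v13: WRITE e=75  (e history now [(13, 75)])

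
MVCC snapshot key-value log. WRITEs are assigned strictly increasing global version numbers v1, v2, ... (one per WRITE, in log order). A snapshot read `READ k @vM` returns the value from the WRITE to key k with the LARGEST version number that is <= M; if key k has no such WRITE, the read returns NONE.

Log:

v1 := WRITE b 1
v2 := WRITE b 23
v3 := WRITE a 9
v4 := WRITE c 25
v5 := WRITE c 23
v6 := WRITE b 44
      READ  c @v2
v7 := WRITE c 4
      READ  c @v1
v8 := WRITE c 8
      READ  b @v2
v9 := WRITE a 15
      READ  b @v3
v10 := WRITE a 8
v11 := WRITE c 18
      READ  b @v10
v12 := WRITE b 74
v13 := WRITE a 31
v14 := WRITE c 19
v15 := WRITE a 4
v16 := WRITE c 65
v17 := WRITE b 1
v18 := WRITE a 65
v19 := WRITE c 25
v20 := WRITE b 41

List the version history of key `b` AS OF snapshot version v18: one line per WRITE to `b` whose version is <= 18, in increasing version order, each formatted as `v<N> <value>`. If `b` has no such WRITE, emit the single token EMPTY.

Answer: v1 1
v2 23
v6 44
v12 74
v17 1

Derivation:
Scan writes for key=b with version <= 18:
  v1 WRITE b 1 -> keep
  v2 WRITE b 23 -> keep
  v3 WRITE a 9 -> skip
  v4 WRITE c 25 -> skip
  v5 WRITE c 23 -> skip
  v6 WRITE b 44 -> keep
  v7 WRITE c 4 -> skip
  v8 WRITE c 8 -> skip
  v9 WRITE a 15 -> skip
  v10 WRITE a 8 -> skip
  v11 WRITE c 18 -> skip
  v12 WRITE b 74 -> keep
  v13 WRITE a 31 -> skip
  v14 WRITE c 19 -> skip
  v15 WRITE a 4 -> skip
  v16 WRITE c 65 -> skip
  v17 WRITE b 1 -> keep
  v18 WRITE a 65 -> skip
  v19 WRITE c 25 -> skip
  v20 WRITE b 41 -> drop (> snap)
Collected: [(1, 1), (2, 23), (6, 44), (12, 74), (17, 1)]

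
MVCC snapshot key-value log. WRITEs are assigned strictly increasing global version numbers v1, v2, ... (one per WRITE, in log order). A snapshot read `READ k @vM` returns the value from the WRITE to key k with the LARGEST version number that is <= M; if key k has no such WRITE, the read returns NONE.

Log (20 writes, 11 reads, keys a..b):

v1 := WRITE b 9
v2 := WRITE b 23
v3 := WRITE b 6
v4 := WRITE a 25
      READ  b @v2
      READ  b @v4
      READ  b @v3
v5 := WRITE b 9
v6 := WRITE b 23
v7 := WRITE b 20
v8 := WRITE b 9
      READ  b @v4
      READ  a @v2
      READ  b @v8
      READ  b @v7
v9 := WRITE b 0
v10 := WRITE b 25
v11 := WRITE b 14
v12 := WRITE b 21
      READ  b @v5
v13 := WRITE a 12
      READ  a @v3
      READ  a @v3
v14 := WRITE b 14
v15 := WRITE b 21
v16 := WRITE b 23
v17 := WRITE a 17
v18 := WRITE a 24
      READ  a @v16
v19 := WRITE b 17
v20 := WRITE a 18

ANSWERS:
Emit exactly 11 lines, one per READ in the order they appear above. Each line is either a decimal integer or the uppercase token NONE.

v1: WRITE b=9  (b history now [(1, 9)])
v2: WRITE b=23  (b history now [(1, 9), (2, 23)])
v3: WRITE b=6  (b history now [(1, 9), (2, 23), (3, 6)])
v4: WRITE a=25  (a history now [(4, 25)])
READ b @v2: history=[(1, 9), (2, 23), (3, 6)] -> pick v2 -> 23
READ b @v4: history=[(1, 9), (2, 23), (3, 6)] -> pick v3 -> 6
READ b @v3: history=[(1, 9), (2, 23), (3, 6)] -> pick v3 -> 6
v5: WRITE b=9  (b history now [(1, 9), (2, 23), (3, 6), (5, 9)])
v6: WRITE b=23  (b history now [(1, 9), (2, 23), (3, 6), (5, 9), (6, 23)])
v7: WRITE b=20  (b history now [(1, 9), (2, 23), (3, 6), (5, 9), (6, 23), (7, 20)])
v8: WRITE b=9  (b history now [(1, 9), (2, 23), (3, 6), (5, 9), (6, 23), (7, 20), (8, 9)])
READ b @v4: history=[(1, 9), (2, 23), (3, 6), (5, 9), (6, 23), (7, 20), (8, 9)] -> pick v3 -> 6
READ a @v2: history=[(4, 25)] -> no version <= 2 -> NONE
READ b @v8: history=[(1, 9), (2, 23), (3, 6), (5, 9), (6, 23), (7, 20), (8, 9)] -> pick v8 -> 9
READ b @v7: history=[(1, 9), (2, 23), (3, 6), (5, 9), (6, 23), (7, 20), (8, 9)] -> pick v7 -> 20
v9: WRITE b=0  (b history now [(1, 9), (2, 23), (3, 6), (5, 9), (6, 23), (7, 20), (8, 9), (9, 0)])
v10: WRITE b=25  (b history now [(1, 9), (2, 23), (3, 6), (5, 9), (6, 23), (7, 20), (8, 9), (9, 0), (10, 25)])
v11: WRITE b=14  (b history now [(1, 9), (2, 23), (3, 6), (5, 9), (6, 23), (7, 20), (8, 9), (9, 0), (10, 25), (11, 14)])
v12: WRITE b=21  (b history now [(1, 9), (2, 23), (3, 6), (5, 9), (6, 23), (7, 20), (8, 9), (9, 0), (10, 25), (11, 14), (12, 21)])
READ b @v5: history=[(1, 9), (2, 23), (3, 6), (5, 9), (6, 23), (7, 20), (8, 9), (9, 0), (10, 25), (11, 14), (12, 21)] -> pick v5 -> 9
v13: WRITE a=12  (a history now [(4, 25), (13, 12)])
READ a @v3: history=[(4, 25), (13, 12)] -> no version <= 3 -> NONE
READ a @v3: history=[(4, 25), (13, 12)] -> no version <= 3 -> NONE
v14: WRITE b=14  (b history now [(1, 9), (2, 23), (3, 6), (5, 9), (6, 23), (7, 20), (8, 9), (9, 0), (10, 25), (11, 14), (12, 21), (14, 14)])
v15: WRITE b=21  (b history now [(1, 9), (2, 23), (3, 6), (5, 9), (6, 23), (7, 20), (8, 9), (9, 0), (10, 25), (11, 14), (12, 21), (14, 14), (15, 21)])
v16: WRITE b=23  (b history now [(1, 9), (2, 23), (3, 6), (5, 9), (6, 23), (7, 20), (8, 9), (9, 0), (10, 25), (11, 14), (12, 21), (14, 14), (15, 21), (16, 23)])
v17: WRITE a=17  (a history now [(4, 25), (13, 12), (17, 17)])
v18: WRITE a=24  (a history now [(4, 25), (13, 12), (17, 17), (18, 24)])
READ a @v16: history=[(4, 25), (13, 12), (17, 17), (18, 24)] -> pick v13 -> 12
v19: WRITE b=17  (b history now [(1, 9), (2, 23), (3, 6), (5, 9), (6, 23), (7, 20), (8, 9), (9, 0), (10, 25), (11, 14), (12, 21), (14, 14), (15, 21), (16, 23), (19, 17)])
v20: WRITE a=18  (a history now [(4, 25), (13, 12), (17, 17), (18, 24), (20, 18)])

Answer: 23
6
6
6
NONE
9
20
9
NONE
NONE
12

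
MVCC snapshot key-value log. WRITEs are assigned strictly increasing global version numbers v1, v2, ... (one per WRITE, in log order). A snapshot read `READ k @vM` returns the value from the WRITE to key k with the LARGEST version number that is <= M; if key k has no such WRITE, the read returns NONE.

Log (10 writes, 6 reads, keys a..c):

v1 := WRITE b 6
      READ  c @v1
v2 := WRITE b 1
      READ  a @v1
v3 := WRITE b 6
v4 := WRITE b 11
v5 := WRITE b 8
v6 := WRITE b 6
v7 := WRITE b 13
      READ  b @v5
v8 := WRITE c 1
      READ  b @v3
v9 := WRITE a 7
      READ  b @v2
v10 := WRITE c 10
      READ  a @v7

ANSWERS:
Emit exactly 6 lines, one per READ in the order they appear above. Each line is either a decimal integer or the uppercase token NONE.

Answer: NONE
NONE
8
6
1
NONE

Derivation:
v1: WRITE b=6  (b history now [(1, 6)])
READ c @v1: history=[] -> no version <= 1 -> NONE
v2: WRITE b=1  (b history now [(1, 6), (2, 1)])
READ a @v1: history=[] -> no version <= 1 -> NONE
v3: WRITE b=6  (b history now [(1, 6), (2, 1), (3, 6)])
v4: WRITE b=11  (b history now [(1, 6), (2, 1), (3, 6), (4, 11)])
v5: WRITE b=8  (b history now [(1, 6), (2, 1), (3, 6), (4, 11), (5, 8)])
v6: WRITE b=6  (b history now [(1, 6), (2, 1), (3, 6), (4, 11), (5, 8), (6, 6)])
v7: WRITE b=13  (b history now [(1, 6), (2, 1), (3, 6), (4, 11), (5, 8), (6, 6), (7, 13)])
READ b @v5: history=[(1, 6), (2, 1), (3, 6), (4, 11), (5, 8), (6, 6), (7, 13)] -> pick v5 -> 8
v8: WRITE c=1  (c history now [(8, 1)])
READ b @v3: history=[(1, 6), (2, 1), (3, 6), (4, 11), (5, 8), (6, 6), (7, 13)] -> pick v3 -> 6
v9: WRITE a=7  (a history now [(9, 7)])
READ b @v2: history=[(1, 6), (2, 1), (3, 6), (4, 11), (5, 8), (6, 6), (7, 13)] -> pick v2 -> 1
v10: WRITE c=10  (c history now [(8, 1), (10, 10)])
READ a @v7: history=[(9, 7)] -> no version <= 7 -> NONE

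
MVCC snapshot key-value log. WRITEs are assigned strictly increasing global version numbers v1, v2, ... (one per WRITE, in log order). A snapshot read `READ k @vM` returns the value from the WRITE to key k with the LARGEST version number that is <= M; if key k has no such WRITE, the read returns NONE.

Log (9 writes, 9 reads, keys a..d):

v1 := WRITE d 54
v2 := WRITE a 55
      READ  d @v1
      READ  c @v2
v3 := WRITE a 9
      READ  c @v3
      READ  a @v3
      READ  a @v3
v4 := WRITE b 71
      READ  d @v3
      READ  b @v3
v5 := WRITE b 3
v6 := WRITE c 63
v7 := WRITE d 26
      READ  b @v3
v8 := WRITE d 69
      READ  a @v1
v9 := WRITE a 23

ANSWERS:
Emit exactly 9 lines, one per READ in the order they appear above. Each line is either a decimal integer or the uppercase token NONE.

v1: WRITE d=54  (d history now [(1, 54)])
v2: WRITE a=55  (a history now [(2, 55)])
READ d @v1: history=[(1, 54)] -> pick v1 -> 54
READ c @v2: history=[] -> no version <= 2 -> NONE
v3: WRITE a=9  (a history now [(2, 55), (3, 9)])
READ c @v3: history=[] -> no version <= 3 -> NONE
READ a @v3: history=[(2, 55), (3, 9)] -> pick v3 -> 9
READ a @v3: history=[(2, 55), (3, 9)] -> pick v3 -> 9
v4: WRITE b=71  (b history now [(4, 71)])
READ d @v3: history=[(1, 54)] -> pick v1 -> 54
READ b @v3: history=[(4, 71)] -> no version <= 3 -> NONE
v5: WRITE b=3  (b history now [(4, 71), (5, 3)])
v6: WRITE c=63  (c history now [(6, 63)])
v7: WRITE d=26  (d history now [(1, 54), (7, 26)])
READ b @v3: history=[(4, 71), (5, 3)] -> no version <= 3 -> NONE
v8: WRITE d=69  (d history now [(1, 54), (7, 26), (8, 69)])
READ a @v1: history=[(2, 55), (3, 9)] -> no version <= 1 -> NONE
v9: WRITE a=23  (a history now [(2, 55), (3, 9), (9, 23)])

Answer: 54
NONE
NONE
9
9
54
NONE
NONE
NONE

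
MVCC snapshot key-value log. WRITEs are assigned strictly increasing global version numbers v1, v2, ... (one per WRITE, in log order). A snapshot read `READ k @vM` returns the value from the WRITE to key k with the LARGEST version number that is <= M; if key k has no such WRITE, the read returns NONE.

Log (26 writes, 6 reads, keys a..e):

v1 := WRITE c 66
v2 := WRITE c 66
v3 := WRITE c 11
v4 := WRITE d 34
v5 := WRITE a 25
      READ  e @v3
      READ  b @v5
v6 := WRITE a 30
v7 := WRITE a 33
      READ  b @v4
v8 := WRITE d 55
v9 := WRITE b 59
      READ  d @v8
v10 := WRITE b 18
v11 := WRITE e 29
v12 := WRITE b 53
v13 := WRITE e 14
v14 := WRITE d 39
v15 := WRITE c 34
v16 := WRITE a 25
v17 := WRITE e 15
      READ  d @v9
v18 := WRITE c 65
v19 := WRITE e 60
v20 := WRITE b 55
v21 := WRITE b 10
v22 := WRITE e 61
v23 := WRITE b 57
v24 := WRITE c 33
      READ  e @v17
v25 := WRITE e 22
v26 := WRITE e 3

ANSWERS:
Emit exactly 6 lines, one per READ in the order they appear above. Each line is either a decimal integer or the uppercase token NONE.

Answer: NONE
NONE
NONE
55
55
15

Derivation:
v1: WRITE c=66  (c history now [(1, 66)])
v2: WRITE c=66  (c history now [(1, 66), (2, 66)])
v3: WRITE c=11  (c history now [(1, 66), (2, 66), (3, 11)])
v4: WRITE d=34  (d history now [(4, 34)])
v5: WRITE a=25  (a history now [(5, 25)])
READ e @v3: history=[] -> no version <= 3 -> NONE
READ b @v5: history=[] -> no version <= 5 -> NONE
v6: WRITE a=30  (a history now [(5, 25), (6, 30)])
v7: WRITE a=33  (a history now [(5, 25), (6, 30), (7, 33)])
READ b @v4: history=[] -> no version <= 4 -> NONE
v8: WRITE d=55  (d history now [(4, 34), (8, 55)])
v9: WRITE b=59  (b history now [(9, 59)])
READ d @v8: history=[(4, 34), (8, 55)] -> pick v8 -> 55
v10: WRITE b=18  (b history now [(9, 59), (10, 18)])
v11: WRITE e=29  (e history now [(11, 29)])
v12: WRITE b=53  (b history now [(9, 59), (10, 18), (12, 53)])
v13: WRITE e=14  (e history now [(11, 29), (13, 14)])
v14: WRITE d=39  (d history now [(4, 34), (8, 55), (14, 39)])
v15: WRITE c=34  (c history now [(1, 66), (2, 66), (3, 11), (15, 34)])
v16: WRITE a=25  (a history now [(5, 25), (6, 30), (7, 33), (16, 25)])
v17: WRITE e=15  (e history now [(11, 29), (13, 14), (17, 15)])
READ d @v9: history=[(4, 34), (8, 55), (14, 39)] -> pick v8 -> 55
v18: WRITE c=65  (c history now [(1, 66), (2, 66), (3, 11), (15, 34), (18, 65)])
v19: WRITE e=60  (e history now [(11, 29), (13, 14), (17, 15), (19, 60)])
v20: WRITE b=55  (b history now [(9, 59), (10, 18), (12, 53), (20, 55)])
v21: WRITE b=10  (b history now [(9, 59), (10, 18), (12, 53), (20, 55), (21, 10)])
v22: WRITE e=61  (e history now [(11, 29), (13, 14), (17, 15), (19, 60), (22, 61)])
v23: WRITE b=57  (b history now [(9, 59), (10, 18), (12, 53), (20, 55), (21, 10), (23, 57)])
v24: WRITE c=33  (c history now [(1, 66), (2, 66), (3, 11), (15, 34), (18, 65), (24, 33)])
READ e @v17: history=[(11, 29), (13, 14), (17, 15), (19, 60), (22, 61)] -> pick v17 -> 15
v25: WRITE e=22  (e history now [(11, 29), (13, 14), (17, 15), (19, 60), (22, 61), (25, 22)])
v26: WRITE e=3  (e history now [(11, 29), (13, 14), (17, 15), (19, 60), (22, 61), (25, 22), (26, 3)])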